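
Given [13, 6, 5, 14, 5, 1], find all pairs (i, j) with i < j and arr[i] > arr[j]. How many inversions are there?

Finding inversions in [13, 6, 5, 14, 5, 1]:

(0, 1): arr[0]=13 > arr[1]=6
(0, 2): arr[0]=13 > arr[2]=5
(0, 4): arr[0]=13 > arr[4]=5
(0, 5): arr[0]=13 > arr[5]=1
(1, 2): arr[1]=6 > arr[2]=5
(1, 4): arr[1]=6 > arr[4]=5
(1, 5): arr[1]=6 > arr[5]=1
(2, 5): arr[2]=5 > arr[5]=1
(3, 4): arr[3]=14 > arr[4]=5
(3, 5): arr[3]=14 > arr[5]=1
(4, 5): arr[4]=5 > arr[5]=1

Total inversions: 11

The array has 11 inversion(s): (0,1), (0,2), (0,4), (0,5), (1,2), (1,4), (1,5), (2,5), (3,4), (3,5), (4,5). Each pair (i,j) satisfies i < j and arr[i] > arr[j].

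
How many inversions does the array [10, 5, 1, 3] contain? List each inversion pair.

Finding inversions in [10, 5, 1, 3]:

(0, 1): arr[0]=10 > arr[1]=5
(0, 2): arr[0]=10 > arr[2]=1
(0, 3): arr[0]=10 > arr[3]=3
(1, 2): arr[1]=5 > arr[2]=1
(1, 3): arr[1]=5 > arr[3]=3

Total inversions: 5

The array has 5 inversion(s): (0,1), (0,2), (0,3), (1,2), (1,3). Each pair (i,j) satisfies i < j and arr[i] > arr[j].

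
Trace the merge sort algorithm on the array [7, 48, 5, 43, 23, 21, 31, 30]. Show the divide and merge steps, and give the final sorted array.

Merge sort trace:

Split: [7, 48, 5, 43, 23, 21, 31, 30] -> [7, 48, 5, 43] and [23, 21, 31, 30]
  Split: [7, 48, 5, 43] -> [7, 48] and [5, 43]
    Split: [7, 48] -> [7] and [48]
    Merge: [7] + [48] -> [7, 48]
    Split: [5, 43] -> [5] and [43]
    Merge: [5] + [43] -> [5, 43]
  Merge: [7, 48] + [5, 43] -> [5, 7, 43, 48]
  Split: [23, 21, 31, 30] -> [23, 21] and [31, 30]
    Split: [23, 21] -> [23] and [21]
    Merge: [23] + [21] -> [21, 23]
    Split: [31, 30] -> [31] and [30]
    Merge: [31] + [30] -> [30, 31]
  Merge: [21, 23] + [30, 31] -> [21, 23, 30, 31]
Merge: [5, 7, 43, 48] + [21, 23, 30, 31] -> [5, 7, 21, 23, 30, 31, 43, 48]

Final sorted array: [5, 7, 21, 23, 30, 31, 43, 48]

The merge sort proceeds by recursively splitting the array and merging sorted halves.
After all merges, the sorted array is [5, 7, 21, 23, 30, 31, 43, 48].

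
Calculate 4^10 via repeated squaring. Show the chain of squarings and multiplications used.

Computing 4^10 by squaring (build up from 4^1; each line after the first costs one multiplication):

4^1 = 4
4^2 = (4^1)^2 = 4^2 = 16
4^4 = (4^2)^2 = 16^2 = 256
4^5 = 4 * 4^4 = 4 * 256 = 1024
4^10 = (4^5)^2 = 1024^2 = 1048576

Result: 1048576
Multiplications needed: 4 (4 lines after 4^1)

4^10 = 1048576. Using exponentiation by squaring, this requires 4 multiplications. The key idea: if the exponent is even, square the half-power; if odd, multiply by the base once.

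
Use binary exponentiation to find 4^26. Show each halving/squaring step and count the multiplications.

Computing 4^26 by squaring (build up from 4^1; each line after the first costs one multiplication):

4^1 = 4
4^2 = (4^1)^2 = 4^2 = 16
4^3 = 4 * 4^2 = 4 * 16 = 64
4^6 = (4^3)^2 = 64^2 = 4096
4^12 = (4^6)^2 = 4096^2 = 16777216
4^13 = 4 * 4^12 = 4 * 16777216 = 67108864
4^26 = (4^13)^2 = 67108864^2 = 4503599627370496

Result: 4503599627370496
Multiplications needed: 6 (6 lines after 4^1)

4^26 = 4503599627370496. Using exponentiation by squaring, this requires 6 multiplications. The key idea: if the exponent is even, square the half-power; if odd, multiply by the base once.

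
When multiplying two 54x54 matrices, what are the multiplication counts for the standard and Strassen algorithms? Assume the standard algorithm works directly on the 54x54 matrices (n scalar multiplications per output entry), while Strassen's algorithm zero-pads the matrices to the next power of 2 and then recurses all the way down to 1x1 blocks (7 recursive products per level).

Matrix multiplication for 54x54 matrices:

Strassen's algorithm requires power-of-2 dimensions. Pad 54x54 to 64x64 (next power of 2).

Standard algorithm: 54^3 = 157464 multiplications
Strassen's algorithm: 7^(log2(64)) = 7^6 = 117649 multiplications
Savings: 157464 - 117649 = 39815 multiplications

Standard: 157464 multiplications (54^3). Strassen: 117649 multiplications (7^6, after padding to 64x64). Strassen reduces 8 recursive multiplications to 7 at each level.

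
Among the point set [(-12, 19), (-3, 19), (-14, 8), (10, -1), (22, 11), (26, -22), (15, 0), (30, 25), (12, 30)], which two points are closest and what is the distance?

Computing all pairwise distances among 9 points:

d((-12, 19), (-3, 19)) = 9.0
d((-12, 19), (-14, 8)) = 11.1803
d((-12, 19), (10, -1)) = 29.7321
d((-12, 19), (22, 11)) = 34.9285
d((-12, 19), (26, -22)) = 55.9017
d((-12, 19), (15, 0)) = 33.0151
d((-12, 19), (30, 25)) = 42.4264
d((-12, 19), (12, 30)) = 26.4008
d((-3, 19), (-14, 8)) = 15.5563
d((-3, 19), (10, -1)) = 23.8537
d((-3, 19), (22, 11)) = 26.2488
d((-3, 19), (26, -22)) = 50.2195
d((-3, 19), (15, 0)) = 26.1725
d((-3, 19), (30, 25)) = 33.541
d((-3, 19), (12, 30)) = 18.6011
d((-14, 8), (10, -1)) = 25.632
d((-14, 8), (22, 11)) = 36.1248
d((-14, 8), (26, -22)) = 50.0
d((-14, 8), (15, 0)) = 30.0832
d((-14, 8), (30, 25)) = 47.1699
d((-14, 8), (12, 30)) = 34.0588
d((10, -1), (22, 11)) = 16.9706
d((10, -1), (26, -22)) = 26.4008
d((10, -1), (15, 0)) = 5.099 <-- minimum
d((10, -1), (30, 25)) = 32.8024
d((10, -1), (12, 30)) = 31.0644
d((22, 11), (26, -22)) = 33.2415
d((22, 11), (15, 0)) = 13.0384
d((22, 11), (30, 25)) = 16.1245
d((22, 11), (12, 30)) = 21.4709
d((26, -22), (15, 0)) = 24.5967
d((26, -22), (30, 25)) = 47.1699
d((26, -22), (12, 30)) = 53.8516
d((15, 0), (30, 25)) = 29.1548
d((15, 0), (12, 30)) = 30.1496
d((30, 25), (12, 30)) = 18.6815

Closest pair: (10, -1) and (15, 0) with distance 5.099

The closest pair is (10, -1) and (15, 0) with Euclidean distance 5.099. For 9 points, brute-force pairwise comparison is shown above. For large n, the divide-and-conquer algorithm (sort by x, recurse on halves, check the dividing strip) achieves O(n log n).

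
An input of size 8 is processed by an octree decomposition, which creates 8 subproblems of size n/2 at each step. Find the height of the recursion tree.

For divide and conquer with division factor 2:

Problem sizes at each level:
Level 0: 8
Level 1: 4
Level 2: 2
Level 3: 1

The root is level 0 and the size-1 base case is level 3 (the tree spans levels 0 through 3, i.e. 4 levels counting the root), so the depth is the number of divisions: log_2(8) = 3

The recursion tree depth is log_2(8) = 3. At each level, the problem size is divided by 2, so it takes 3 divisions to reduce to a base case of size 1. The algorithm makes 8 recursive calls at each level.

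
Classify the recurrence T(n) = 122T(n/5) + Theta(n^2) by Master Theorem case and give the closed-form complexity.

Master Theorem for T(n) = 122T(n/5) + O(n^2):

a = 122, b = 5, c = 2
log_b(a) = log_5(122) = 2.9849

Case 1: c = 2 < log_5(122) = 2.9849
T(n) = O(n^(log_5 122))

For T(n) = 122T(n/5) + O(n^2): log_5(122) = 2.9849. This is Case 1 of the Master Theorem (c < log_b(a), work dominated by leaves), giving O(n^(log_5 122)).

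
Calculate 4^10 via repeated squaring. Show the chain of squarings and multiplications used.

Computing 4^10 by squaring (build up from 4^1; each line after the first costs one multiplication):

4^1 = 4
4^2 = (4^1)^2 = 4^2 = 16
4^4 = (4^2)^2 = 16^2 = 256
4^5 = 4 * 4^4 = 4 * 256 = 1024
4^10 = (4^5)^2 = 1024^2 = 1048576

Result: 1048576
Multiplications needed: 4 (4 lines after 4^1)

4^10 = 1048576. Using exponentiation by squaring, this requires 4 multiplications. The key idea: if the exponent is even, square the half-power; if odd, multiply by the base once.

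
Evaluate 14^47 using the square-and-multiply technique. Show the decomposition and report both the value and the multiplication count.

Computing 14^47 by squaring (build up from 14^1; each line after the first costs one multiplication):

14^1 = 14
14^2 = (14^1)^2 = 14^2 = 196
14^4 = (14^2)^2 = 196^2 = 38416
14^5 = 14 * 14^4 = 14 * 38416 = 537824
14^10 = (14^5)^2 = 537824^2 = 289254654976
14^11 = 14 * 14^10 = 14 * 289254654976 = 4049565169664
14^22 = (14^11)^2 = 4049565169664^2 = 16398978063355821105872896
14^23 = 14 * 14^22 = 14 * 16398978063355821105872896 = 229585692886981495482220544
14^46 = (14^23)^2 = 229585692886981495482220544^2 = 52709590378395385649697127909589319306203213055655936
14^47 = 14 * 14^46 = 14 * 52709590378395385649697127909589319306203213055655936 = 737934265297535399095759790734250470286844982779183104

Result: 737934265297535399095759790734250470286844982779183104
Multiplications needed: 9 (9 lines after 14^1)

14^47 = 737934265297535399095759790734250470286844982779183104. Using exponentiation by squaring, this requires 9 multiplications. The key idea: if the exponent is even, square the half-power; if odd, multiply by the base once.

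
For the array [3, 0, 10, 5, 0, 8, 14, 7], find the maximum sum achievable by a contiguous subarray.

Using Kadane's algorithm on [3, 0, 10, 5, 0, 8, 14, 7]:

Scanning through the array:
Position 1 (value 0): max_ending_here = 3, max_so_far = 3
Position 2 (value 10): max_ending_here = 13, max_so_far = 13
Position 3 (value 5): max_ending_here = 18, max_so_far = 18
Position 4 (value 0): max_ending_here = 18, max_so_far = 18
Position 5 (value 8): max_ending_here = 26, max_so_far = 26
Position 6 (value 14): max_ending_here = 40, max_so_far = 40
Position 7 (value 7): max_ending_here = 47, max_so_far = 47

Maximum subarray: [3, 0, 10, 5, 0, 8, 14, 7]
Maximum sum: 47

The maximum subarray is [3, 0, 10, 5, 0, 8, 14, 7] with sum 47. This subarray runs from index 0 to index 7.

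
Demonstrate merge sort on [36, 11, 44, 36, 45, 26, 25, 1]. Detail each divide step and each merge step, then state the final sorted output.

Merge sort trace:

Split: [36, 11, 44, 36, 45, 26, 25, 1] -> [36, 11, 44, 36] and [45, 26, 25, 1]
  Split: [36, 11, 44, 36] -> [36, 11] and [44, 36]
    Split: [36, 11] -> [36] and [11]
    Merge: [36] + [11] -> [11, 36]
    Split: [44, 36] -> [44] and [36]
    Merge: [44] + [36] -> [36, 44]
  Merge: [11, 36] + [36, 44] -> [11, 36, 36, 44]
  Split: [45, 26, 25, 1] -> [45, 26] and [25, 1]
    Split: [45, 26] -> [45] and [26]
    Merge: [45] + [26] -> [26, 45]
    Split: [25, 1] -> [25] and [1]
    Merge: [25] + [1] -> [1, 25]
  Merge: [26, 45] + [1, 25] -> [1, 25, 26, 45]
Merge: [11, 36, 36, 44] + [1, 25, 26, 45] -> [1, 11, 25, 26, 36, 36, 44, 45]

Final sorted array: [1, 11, 25, 26, 36, 36, 44, 45]

The merge sort proceeds by recursively splitting the array and merging sorted halves.
After all merges, the sorted array is [1, 11, 25, 26, 36, 36, 44, 45].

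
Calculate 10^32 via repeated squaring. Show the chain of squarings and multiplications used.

Computing 10^32 by squaring (build up from 10^1; each line after the first costs one multiplication):

10^1 = 10
10^2 = (10^1)^2 = 10^2 = 100
10^4 = (10^2)^2 = 100^2 = 10000
10^8 = (10^4)^2 = 10000^2 = 100000000
10^16 = (10^8)^2 = 100000000^2 = 10000000000000000
10^32 = (10^16)^2 = 10000000000000000^2 = 100000000000000000000000000000000

Result: 100000000000000000000000000000000
Multiplications needed: 5 (5 lines after 10^1)

10^32 = 100000000000000000000000000000000. Using exponentiation by squaring, this requires 5 multiplications. The key idea: if the exponent is even, square the half-power; if odd, multiply by the base once.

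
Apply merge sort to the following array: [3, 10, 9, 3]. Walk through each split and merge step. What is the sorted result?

Merge sort trace:

Split: [3, 10, 9, 3] -> [3, 10] and [9, 3]
  Split: [3, 10] -> [3] and [10]
  Merge: [3] + [10] -> [3, 10]
  Split: [9, 3] -> [9] and [3]
  Merge: [9] + [3] -> [3, 9]
Merge: [3, 10] + [3, 9] -> [3, 3, 9, 10]

Final sorted array: [3, 3, 9, 10]

The merge sort proceeds by recursively splitting the array and merging sorted halves.
After all merges, the sorted array is [3, 3, 9, 10].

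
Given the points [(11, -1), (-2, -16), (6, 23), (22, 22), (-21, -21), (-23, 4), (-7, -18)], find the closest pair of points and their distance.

Computing all pairwise distances among 7 points:

d((11, -1), (-2, -16)) = 19.8494
d((11, -1), (6, 23)) = 24.5153
d((11, -1), (22, 22)) = 25.4951
d((11, -1), (-21, -21)) = 37.7359
d((11, -1), (-23, 4)) = 34.3657
d((11, -1), (-7, -18)) = 24.7588
d((-2, -16), (6, 23)) = 39.8121
d((-2, -16), (22, 22)) = 44.9444
d((-2, -16), (-21, -21)) = 19.6469
d((-2, -16), (-23, 4)) = 29.0
d((-2, -16), (-7, -18)) = 5.3852 <-- minimum
d((6, 23), (22, 22)) = 16.0312
d((6, 23), (-21, -21)) = 51.6236
d((6, 23), (-23, 4)) = 34.6699
d((6, 23), (-7, -18)) = 43.0116
d((22, 22), (-21, -21)) = 60.8112
d((22, 22), (-23, 4)) = 48.4665
d((22, 22), (-7, -18)) = 49.4065
d((-21, -21), (-23, 4)) = 25.0799
d((-21, -21), (-7, -18)) = 14.3178
d((-23, 4), (-7, -18)) = 27.2029

Closest pair: (-2, -16) and (-7, -18) with distance 5.3852

The closest pair is (-2, -16) and (-7, -18) with Euclidean distance 5.3852. For 7 points, brute-force pairwise comparison is shown above. For large n, the divide-and-conquer algorithm (sort by x, recurse on halves, check the dividing strip) achieves O(n log n).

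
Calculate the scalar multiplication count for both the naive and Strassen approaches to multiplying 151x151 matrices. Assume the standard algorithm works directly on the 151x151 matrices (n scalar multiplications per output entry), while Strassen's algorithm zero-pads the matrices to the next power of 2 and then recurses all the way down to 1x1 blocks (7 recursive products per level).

Matrix multiplication for 151x151 matrices:

Strassen's algorithm requires power-of-2 dimensions. Pad 151x151 to 256x256 (next power of 2).

Standard algorithm: 151^3 = 3442951 multiplications
Strassen's algorithm: 7^(log2(256)) = 7^8 = 5764801 multiplications
Difference: 3442951 - 5764801 = -2321850 (Strassen uses MORE here due to padding overhead — for small or just-over-power-of-2 n, padding can outweigh the per-level savings)

Standard: 3442951 multiplications (151^3). Strassen: 5764801 multiplications (7^8, after padding to 256x256). Strassen reduces 8 recursive multiplications to 7 at each level.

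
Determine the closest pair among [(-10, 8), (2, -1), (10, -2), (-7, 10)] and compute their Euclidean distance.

Computing all pairwise distances among 4 points:

d((-10, 8), (2, -1)) = 15.0
d((-10, 8), (10, -2)) = 22.3607
d((-10, 8), (-7, 10)) = 3.6056 <-- minimum
d((2, -1), (10, -2)) = 8.0623
d((2, -1), (-7, 10)) = 14.2127
d((10, -2), (-7, 10)) = 20.8087

Closest pair: (-10, 8) and (-7, 10) with distance 3.6056

The closest pair is (-10, 8) and (-7, 10) with Euclidean distance 3.6056. For 4 points, brute-force pairwise comparison is shown above. For large n, the divide-and-conquer algorithm (sort by x, recurse on halves, check the dividing strip) achieves O(n log n).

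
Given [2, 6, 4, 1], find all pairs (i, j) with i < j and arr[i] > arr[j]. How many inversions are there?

Finding inversions in [2, 6, 4, 1]:

(0, 3): arr[0]=2 > arr[3]=1
(1, 2): arr[1]=6 > arr[2]=4
(1, 3): arr[1]=6 > arr[3]=1
(2, 3): arr[2]=4 > arr[3]=1

Total inversions: 4

The array has 4 inversion(s): (0,3), (1,2), (1,3), (2,3). Each pair (i,j) satisfies i < j and arr[i] > arr[j].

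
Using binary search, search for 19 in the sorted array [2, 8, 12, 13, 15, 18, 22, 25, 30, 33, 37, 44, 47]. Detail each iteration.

Binary search for 19 in [2, 8, 12, 13, 15, 18, 22, 25, 30, 33, 37, 44, 47]:

lo=0, hi=12, mid=6, arr[mid]=22 -> 22 > 19, search left half
lo=0, hi=5, mid=2, arr[mid]=12 -> 12 < 19, search right half
lo=3, hi=5, mid=4, arr[mid]=15 -> 15 < 19, search right half
lo=5, hi=5, mid=5, arr[mid]=18 -> 18 < 19, search right half
lo=6 > hi=5, target 19 not found

Binary search determines that 19 is not in the array after 4 comparisons. The search space was exhausted without finding the target.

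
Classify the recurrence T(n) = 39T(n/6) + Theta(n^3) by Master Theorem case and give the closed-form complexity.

Master Theorem for T(n) = 39T(n/6) + O(n^3):

a = 39, b = 6, c = 3
log_b(a) = log_6(39) = 2.0447

Case 3: c = 3 > log_6(39) = 2.0447
T(n) = O(n^3) = O(n^3)

For T(n) = 39T(n/6) + O(n^3): log_6(39) = 2.0447. This is Case 3 of the Master Theorem (c > log_b(a), work dominated by root), giving O(n^3).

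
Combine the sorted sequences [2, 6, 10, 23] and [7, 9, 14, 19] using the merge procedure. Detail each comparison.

Merging process:

Compare 2 vs 7: take 2 from left. Merged: [2]
Compare 6 vs 7: take 6 from left. Merged: [2, 6]
Compare 10 vs 7: take 7 from right. Merged: [2, 6, 7]
Compare 10 vs 9: take 9 from right. Merged: [2, 6, 7, 9]
Compare 10 vs 14: take 10 from left. Merged: [2, 6, 7, 9, 10]
Compare 23 vs 14: take 14 from right. Merged: [2, 6, 7, 9, 10, 14]
Compare 23 vs 19: take 19 from right. Merged: [2, 6, 7, 9, 10, 14, 19]
Append remaining from left: [23]. Merged: [2, 6, 7, 9, 10, 14, 19, 23]

Final merged array: [2, 6, 7, 9, 10, 14, 19, 23]
Total comparisons: 7

The merged array is [2, 6, 7, 9, 10, 14, 19, 23], requiring 7 comparisons. The merge step runs in O(n) time where n is the total number of elements.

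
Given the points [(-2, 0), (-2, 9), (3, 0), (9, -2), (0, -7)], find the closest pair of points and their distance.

Computing all pairwise distances among 5 points:

d((-2, 0), (-2, 9)) = 9.0
d((-2, 0), (3, 0)) = 5.0 <-- minimum
d((-2, 0), (9, -2)) = 11.1803
d((-2, 0), (0, -7)) = 7.2801
d((-2, 9), (3, 0)) = 10.2956
d((-2, 9), (9, -2)) = 15.5563
d((-2, 9), (0, -7)) = 16.1245
d((3, 0), (9, -2)) = 6.3246
d((3, 0), (0, -7)) = 7.6158
d((9, -2), (0, -7)) = 10.2956

Closest pair: (-2, 0) and (3, 0) with distance 5.0

The closest pair is (-2, 0) and (3, 0) with Euclidean distance 5.0. For 5 points, brute-force pairwise comparison is shown above. For large n, the divide-and-conquer algorithm (sort by x, recurse on halves, check the dividing strip) achieves O(n log n).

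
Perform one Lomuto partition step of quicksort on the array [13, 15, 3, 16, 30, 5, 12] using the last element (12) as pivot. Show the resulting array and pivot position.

Lomuto partition with pivot = 12:

Initial array: [13, 15, 3, 16, 30, 5, 12]

arr[0]=13 > 12: no swap
arr[1]=15 > 12: no swap
arr[2]=3 <= 12: swap with position 0, array becomes [3, 15, 13, 16, 30, 5, 12]
arr[3]=16 > 12: no swap
arr[4]=30 > 12: no swap
arr[5]=5 <= 12: swap with position 1, array becomes [3, 5, 13, 16, 30, 15, 12]

Place pivot at position 2: [3, 5, 12, 16, 30, 15, 13]
Pivot position: 2

After partitioning with pivot 12, the array becomes [3, 5, 12, 16, 30, 15, 13]. The pivot is placed at index 2. All elements to the left of the pivot are <= 12, and all elements to the right are > 12.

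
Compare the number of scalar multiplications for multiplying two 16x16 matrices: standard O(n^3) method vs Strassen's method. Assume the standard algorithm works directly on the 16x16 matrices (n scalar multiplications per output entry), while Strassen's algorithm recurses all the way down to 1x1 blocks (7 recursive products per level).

Matrix multiplication for 16x16 matrices:

Standard algorithm: 16^3 = 4096 multiplications
Strassen's algorithm: 7^(log2(16)) = 7^4 = 2401 multiplications
Savings: 4096 - 2401 = 1695 multiplications

Standard: 4096 multiplications (16^3). Strassen: 2401 multiplications (7^4). Strassen reduces 8 recursive multiplications to 7 at each level.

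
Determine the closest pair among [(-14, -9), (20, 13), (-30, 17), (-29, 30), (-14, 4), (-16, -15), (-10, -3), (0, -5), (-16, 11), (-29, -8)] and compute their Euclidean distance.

Computing all pairwise distances among 10 points:

d((-14, -9), (20, 13)) = 40.4969
d((-14, -9), (-30, 17)) = 30.5287
d((-14, -9), (-29, 30)) = 41.7852
d((-14, -9), (-14, 4)) = 13.0
d((-14, -9), (-16, -15)) = 6.3246 <-- minimum
d((-14, -9), (-10, -3)) = 7.2111
d((-14, -9), (0, -5)) = 14.5602
d((-14, -9), (-16, 11)) = 20.0998
d((-14, -9), (-29, -8)) = 15.0333
d((20, 13), (-30, 17)) = 50.1597
d((20, 13), (-29, 30)) = 51.8652
d((20, 13), (-14, 4)) = 35.171
d((20, 13), (-16, -15)) = 45.607
d((20, 13), (-10, -3)) = 34.0
d((20, 13), (0, -5)) = 26.9072
d((20, 13), (-16, 11)) = 36.0555
d((20, 13), (-29, -8)) = 53.3104
d((-30, 17), (-29, 30)) = 13.0384
d((-30, 17), (-14, 4)) = 20.6155
d((-30, 17), (-16, -15)) = 34.9285
d((-30, 17), (-10, -3)) = 28.2843
d((-30, 17), (0, -5)) = 37.2022
d((-30, 17), (-16, 11)) = 15.2315
d((-30, 17), (-29, -8)) = 25.02
d((-29, 30), (-14, 4)) = 30.0167
d((-29, 30), (-16, -15)) = 46.8402
d((-29, 30), (-10, -3)) = 38.0789
d((-29, 30), (0, -5)) = 45.4533
d((-29, 30), (-16, 11)) = 23.0217
d((-29, 30), (-29, -8)) = 38.0
d((-14, 4), (-16, -15)) = 19.105
d((-14, 4), (-10, -3)) = 8.0623
d((-14, 4), (0, -5)) = 16.6433
d((-14, 4), (-16, 11)) = 7.2801
d((-14, 4), (-29, -8)) = 19.2094
d((-16, -15), (-10, -3)) = 13.4164
d((-16, -15), (0, -5)) = 18.868
d((-16, -15), (-16, 11)) = 26.0
d((-16, -15), (-29, -8)) = 14.7648
d((-10, -3), (0, -5)) = 10.198
d((-10, -3), (-16, 11)) = 15.2315
d((-10, -3), (-29, -8)) = 19.6469
d((0, -5), (-16, 11)) = 22.6274
d((0, -5), (-29, -8)) = 29.1548
d((-16, 11), (-29, -8)) = 23.0217

Closest pair: (-14, -9) and (-16, -15) with distance 6.3246

The closest pair is (-14, -9) and (-16, -15) with Euclidean distance 6.3246. For 10 points, brute-force pairwise comparison is shown above. For large n, the divide-and-conquer algorithm (sort by x, recurse on halves, check the dividing strip) achieves O(n log n).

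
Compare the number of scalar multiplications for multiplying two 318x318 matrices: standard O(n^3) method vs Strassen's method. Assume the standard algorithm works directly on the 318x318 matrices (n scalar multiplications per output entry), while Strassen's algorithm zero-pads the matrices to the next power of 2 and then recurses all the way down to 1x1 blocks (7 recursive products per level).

Matrix multiplication for 318x318 matrices:

Strassen's algorithm requires power-of-2 dimensions. Pad 318x318 to 512x512 (next power of 2).

Standard algorithm: 318^3 = 32157432 multiplications
Strassen's algorithm: 7^(log2(512)) = 7^9 = 40353607 multiplications
Difference: 32157432 - 40353607 = -8196175 (Strassen uses MORE here due to padding overhead — for small or just-over-power-of-2 n, padding can outweigh the per-level savings)

Standard: 32157432 multiplications (318^3). Strassen: 40353607 multiplications (7^9, after padding to 512x512). Strassen reduces 8 recursive multiplications to 7 at each level.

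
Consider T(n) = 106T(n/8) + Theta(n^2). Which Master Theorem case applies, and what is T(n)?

Master Theorem for T(n) = 106T(n/8) + O(n^2):

a = 106, b = 8, c = 2
log_b(a) = log_8(106) = 2.2426

Case 1: c = 2 < log_8(106) = 2.2426
T(n) = O(n^(log_8 106))

For T(n) = 106T(n/8) + O(n^2): log_8(106) = 2.2426. This is Case 1 of the Master Theorem (c < log_b(a), work dominated by leaves), giving O(n^(log_8 106)).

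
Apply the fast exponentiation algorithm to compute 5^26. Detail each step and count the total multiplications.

Computing 5^26 by squaring (build up from 5^1; each line after the first costs one multiplication):

5^1 = 5
5^2 = (5^1)^2 = 5^2 = 25
5^3 = 5 * 5^2 = 5 * 25 = 125
5^6 = (5^3)^2 = 125^2 = 15625
5^12 = (5^6)^2 = 15625^2 = 244140625
5^13 = 5 * 5^12 = 5 * 244140625 = 1220703125
5^26 = (5^13)^2 = 1220703125^2 = 1490116119384765625

Result: 1490116119384765625
Multiplications needed: 6 (6 lines after 5^1)

5^26 = 1490116119384765625. Using exponentiation by squaring, this requires 6 multiplications. The key idea: if the exponent is even, square the half-power; if odd, multiply by the base once.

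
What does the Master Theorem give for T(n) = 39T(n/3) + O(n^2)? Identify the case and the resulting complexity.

Master Theorem for T(n) = 39T(n/3) + O(n^2):

a = 39, b = 3, c = 2
log_b(a) = log_3(39) = 3.3347

Case 1: c = 2 < log_3(39) = 3.3347
T(n) = O(n^(log_3 39))

For T(n) = 39T(n/3) + O(n^2): log_3(39) = 3.3347. This is Case 1 of the Master Theorem (c < log_b(a), work dominated by leaves), giving O(n^(log_3 39)).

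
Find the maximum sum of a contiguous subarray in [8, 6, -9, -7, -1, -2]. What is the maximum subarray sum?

Using Kadane's algorithm on [8, 6, -9, -7, -1, -2]:

Scanning through the array:
Position 1 (value 6): max_ending_here = 14, max_so_far = 14
Position 2 (value -9): max_ending_here = 5, max_so_far = 14
Position 3 (value -7): max_ending_here = -2, max_so_far = 14
Position 4 (value -1): max_ending_here = -1, max_so_far = 14
Position 5 (value -2): max_ending_here = -2, max_so_far = 14

Maximum subarray: [8, 6]
Maximum sum: 14

The maximum subarray is [8, 6] with sum 14. This subarray runs from index 0 to index 1.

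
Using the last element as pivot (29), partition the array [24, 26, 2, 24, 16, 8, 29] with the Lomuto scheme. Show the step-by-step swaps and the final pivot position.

Lomuto partition with pivot = 29:

Initial array: [24, 26, 2, 24, 16, 8, 29]

arr[0]=24 <= 29: swap with position 0, array becomes [24, 26, 2, 24, 16, 8, 29]
arr[1]=26 <= 29: swap with position 1, array becomes [24, 26, 2, 24, 16, 8, 29]
arr[2]=2 <= 29: swap with position 2, array becomes [24, 26, 2, 24, 16, 8, 29]
arr[3]=24 <= 29: swap with position 3, array becomes [24, 26, 2, 24, 16, 8, 29]
arr[4]=16 <= 29: swap with position 4, array becomes [24, 26, 2, 24, 16, 8, 29]
arr[5]=8 <= 29: swap with position 5, array becomes [24, 26, 2, 24, 16, 8, 29]

Place pivot at position 6: [24, 26, 2, 24, 16, 8, 29]
Pivot position: 6

After partitioning with pivot 29, the array becomes [24, 26, 2, 24, 16, 8, 29]. The pivot is placed at index 6. All elements to the left of the pivot are <= 29, and all elements to the right are > 29.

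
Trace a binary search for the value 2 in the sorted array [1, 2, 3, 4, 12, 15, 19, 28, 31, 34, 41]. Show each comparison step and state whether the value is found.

Binary search for 2 in [1, 2, 3, 4, 12, 15, 19, 28, 31, 34, 41]:

lo=0, hi=10, mid=5, arr[mid]=15 -> 15 > 2, search left half
lo=0, hi=4, mid=2, arr[mid]=3 -> 3 > 2, search left half
lo=0, hi=1, mid=0, arr[mid]=1 -> 1 < 2, search right half
lo=1, hi=1, mid=1, arr[mid]=2 -> Found target at index 1!

Binary search finds 2 at index 1 after 4 comparisons. The search repeatedly halves the search space by comparing with the middle element.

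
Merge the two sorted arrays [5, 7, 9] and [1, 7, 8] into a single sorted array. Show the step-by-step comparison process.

Merging process:

Compare 5 vs 1: take 1 from right. Merged: [1]
Compare 5 vs 7: take 5 from left. Merged: [1, 5]
Compare 7 vs 7: take 7 from left. Merged: [1, 5, 7]
Compare 9 vs 7: take 7 from right. Merged: [1, 5, 7, 7]
Compare 9 vs 8: take 8 from right. Merged: [1, 5, 7, 7, 8]
Append remaining from left: [9]. Merged: [1, 5, 7, 7, 8, 9]

Final merged array: [1, 5, 7, 7, 8, 9]
Total comparisons: 5

The merged array is [1, 5, 7, 7, 8, 9], requiring 5 comparisons. The merge step runs in O(n) time where n is the total number of elements.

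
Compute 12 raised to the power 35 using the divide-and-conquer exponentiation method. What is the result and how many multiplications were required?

Computing 12^35 by squaring (build up from 12^1; each line after the first costs one multiplication):

12^1 = 12
12^2 = (12^1)^2 = 12^2 = 144
12^4 = (12^2)^2 = 144^2 = 20736
12^8 = (12^4)^2 = 20736^2 = 429981696
12^16 = (12^8)^2 = 429981696^2 = 184884258895036416
12^17 = 12 * 12^16 = 12 * 184884258895036416 = 2218611106740436992
12^34 = (12^17)^2 = 2218611106740436992^2 = 4922235242952026704037113243122008064
12^35 = 12 * 12^34 = 12 * 4922235242952026704037113243122008064 = 59066822915424320448445358917464096768

Result: 59066822915424320448445358917464096768
Multiplications needed: 7 (7 lines after 12^1)

12^35 = 59066822915424320448445358917464096768. Using exponentiation by squaring, this requires 7 multiplications. The key idea: if the exponent is even, square the half-power; if odd, multiply by the base once.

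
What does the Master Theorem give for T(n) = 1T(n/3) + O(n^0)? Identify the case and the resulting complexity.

Master Theorem for T(n) = 1T(n/3) + O(n^0):

a = 1, b = 3, c = 0
log_b(a) = log_3(1) = 0.0000

Case 2: c = 0 = log_3(1) = 0.0000
T(n) = O(n^0 log n) = O(log n)

For T(n) = 1T(n/3) + O(n^0): log_3(1) = 0.0000. This is Case 2 of the Master Theorem (c = log_b(a), equal work at all levels), giving O(log n).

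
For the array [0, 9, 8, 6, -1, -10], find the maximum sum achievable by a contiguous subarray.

Using Kadane's algorithm on [0, 9, 8, 6, -1, -10]:

Scanning through the array:
Position 1 (value 9): max_ending_here = 9, max_so_far = 9
Position 2 (value 8): max_ending_here = 17, max_so_far = 17
Position 3 (value 6): max_ending_here = 23, max_so_far = 23
Position 4 (value -1): max_ending_here = 22, max_so_far = 23
Position 5 (value -10): max_ending_here = 12, max_so_far = 23

Maximum subarray: [0, 9, 8, 6]
Maximum sum: 23

The maximum subarray is [0, 9, 8, 6] with sum 23. This subarray runs from index 0 to index 3.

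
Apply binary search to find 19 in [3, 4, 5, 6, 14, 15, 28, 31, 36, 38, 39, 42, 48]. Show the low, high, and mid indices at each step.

Binary search for 19 in [3, 4, 5, 6, 14, 15, 28, 31, 36, 38, 39, 42, 48]:

lo=0, hi=12, mid=6, arr[mid]=28 -> 28 > 19, search left half
lo=0, hi=5, mid=2, arr[mid]=5 -> 5 < 19, search right half
lo=3, hi=5, mid=4, arr[mid]=14 -> 14 < 19, search right half
lo=5, hi=5, mid=5, arr[mid]=15 -> 15 < 19, search right half
lo=6 > hi=5, target 19 not found

Binary search determines that 19 is not in the array after 4 comparisons. The search space was exhausted without finding the target.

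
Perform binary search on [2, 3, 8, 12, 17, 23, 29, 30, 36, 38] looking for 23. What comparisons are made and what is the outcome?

Binary search for 23 in [2, 3, 8, 12, 17, 23, 29, 30, 36, 38]:

lo=0, hi=9, mid=4, arr[mid]=17 -> 17 < 23, search right half
lo=5, hi=9, mid=7, arr[mid]=30 -> 30 > 23, search left half
lo=5, hi=6, mid=5, arr[mid]=23 -> Found target at index 5!

Binary search finds 23 at index 5 after 3 comparisons. The search repeatedly halves the search space by comparing with the middle element.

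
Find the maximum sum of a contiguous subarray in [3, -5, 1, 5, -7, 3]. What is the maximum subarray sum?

Using Kadane's algorithm on [3, -5, 1, 5, -7, 3]:

Scanning through the array:
Position 1 (value -5): max_ending_here = -2, max_so_far = 3
Position 2 (value 1): max_ending_here = 1, max_so_far = 3
Position 3 (value 5): max_ending_here = 6, max_so_far = 6
Position 4 (value -7): max_ending_here = -1, max_so_far = 6
Position 5 (value 3): max_ending_here = 3, max_so_far = 6

Maximum subarray: [1, 5]
Maximum sum: 6

The maximum subarray is [1, 5] with sum 6. This subarray runs from index 2 to index 3.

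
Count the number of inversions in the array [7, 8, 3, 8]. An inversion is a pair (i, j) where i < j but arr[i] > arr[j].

Finding inversions in [7, 8, 3, 8]:

(0, 2): arr[0]=7 > arr[2]=3
(1, 2): arr[1]=8 > arr[2]=3

Total inversions: 2

The array has 2 inversion(s): (0,2), (1,2). Each pair (i,j) satisfies i < j and arr[i] > arr[j].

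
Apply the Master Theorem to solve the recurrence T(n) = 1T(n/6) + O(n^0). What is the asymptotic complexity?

Master Theorem for T(n) = 1T(n/6) + O(n^0):

a = 1, b = 6, c = 0
log_b(a) = log_6(1) = 0.0000

Case 2: c = 0 = log_6(1) = 0.0000
T(n) = O(n^0 log n) = O(log n)

For T(n) = 1T(n/6) + O(n^0): log_6(1) = 0.0000. This is Case 2 of the Master Theorem (c = log_b(a), equal work at all levels), giving O(log n).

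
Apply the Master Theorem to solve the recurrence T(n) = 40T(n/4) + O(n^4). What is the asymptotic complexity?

Master Theorem for T(n) = 40T(n/4) + O(n^4):

a = 40, b = 4, c = 4
log_b(a) = log_4(40) = 2.6610

Case 3: c = 4 > log_4(40) = 2.6610
T(n) = O(n^4) = O(n^4)

For T(n) = 40T(n/4) + O(n^4): log_4(40) = 2.6610. This is Case 3 of the Master Theorem (c > log_b(a), work dominated by root), giving O(n^4).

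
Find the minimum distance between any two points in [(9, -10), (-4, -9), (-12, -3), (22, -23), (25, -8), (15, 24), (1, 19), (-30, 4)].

Computing all pairwise distances among 8 points:

d((9, -10), (-4, -9)) = 13.0384
d((9, -10), (-12, -3)) = 22.1359
d((9, -10), (22, -23)) = 18.3848
d((9, -10), (25, -8)) = 16.1245
d((9, -10), (15, 24)) = 34.5254
d((9, -10), (1, 19)) = 30.0832
d((9, -10), (-30, 4)) = 41.4367
d((-4, -9), (-12, -3)) = 10.0 <-- minimum
d((-4, -9), (22, -23)) = 29.5296
d((-4, -9), (25, -8)) = 29.0172
d((-4, -9), (15, 24)) = 38.0789
d((-4, -9), (1, 19)) = 28.4429
d((-4, -9), (-30, 4)) = 29.0689
d((-12, -3), (22, -23)) = 39.4462
d((-12, -3), (25, -8)) = 37.3363
d((-12, -3), (15, 24)) = 38.1838
d((-12, -3), (1, 19)) = 25.5539
d((-12, -3), (-30, 4)) = 19.3132
d((22, -23), (25, -8)) = 15.2971
d((22, -23), (15, 24)) = 47.5184
d((22, -23), (1, 19)) = 46.9574
d((22, -23), (-30, 4)) = 58.5918
d((25, -8), (15, 24)) = 33.5261
d((25, -8), (1, 19)) = 36.1248
d((25, -8), (-30, 4)) = 56.2939
d((15, 24), (1, 19)) = 14.8661
d((15, 24), (-30, 4)) = 49.2443
d((1, 19), (-30, 4)) = 34.4384

Closest pair: (-4, -9) and (-12, -3) with distance 10.0

The closest pair is (-4, -9) and (-12, -3) with Euclidean distance 10.0. For 8 points, brute-force pairwise comparison is shown above. For large n, the divide-and-conquer algorithm (sort by x, recurse on halves, check the dividing strip) achieves O(n log n).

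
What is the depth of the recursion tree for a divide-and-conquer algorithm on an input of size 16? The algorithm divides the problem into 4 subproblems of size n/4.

For divide and conquer with division factor 4:

Problem sizes at each level:
Level 0: 16
Level 1: 4
Level 2: 1

The root is level 0 and the size-1 base case is level 2 (the tree spans levels 0 through 2, i.e. 3 levels counting the root), so the depth is the number of divisions: log_4(16) = 2

The recursion tree depth is log_4(16) = 2. At each level, the problem size is divided by 4, so it takes 2 divisions to reduce to a base case of size 1. The algorithm makes 4 recursive calls at each level.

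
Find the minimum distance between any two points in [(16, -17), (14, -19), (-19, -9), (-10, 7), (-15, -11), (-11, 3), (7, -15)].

Computing all pairwise distances among 7 points:

d((16, -17), (14, -19)) = 2.8284 <-- minimum
d((16, -17), (-19, -9)) = 35.9026
d((16, -17), (-10, 7)) = 35.3836
d((16, -17), (-15, -11)) = 31.5753
d((16, -17), (-11, 3)) = 33.6006
d((16, -17), (7, -15)) = 9.2195
d((14, -19), (-19, -9)) = 34.4819
d((14, -19), (-10, 7)) = 35.3836
d((14, -19), (-15, -11)) = 30.0832
d((14, -19), (-11, 3)) = 33.3017
d((14, -19), (7, -15)) = 8.0623
d((-19, -9), (-10, 7)) = 18.3576
d((-19, -9), (-15, -11)) = 4.4721
d((-19, -9), (-11, 3)) = 14.4222
d((-19, -9), (7, -15)) = 26.6833
d((-10, 7), (-15, -11)) = 18.6815
d((-10, 7), (-11, 3)) = 4.1231
d((-10, 7), (7, -15)) = 27.8029
d((-15, -11), (-11, 3)) = 14.5602
d((-15, -11), (7, -15)) = 22.3607
d((-11, 3), (7, -15)) = 25.4558

Closest pair: (16, -17) and (14, -19) with distance 2.8284

The closest pair is (16, -17) and (14, -19) with Euclidean distance 2.8284. For 7 points, brute-force pairwise comparison is shown above. For large n, the divide-and-conquer algorithm (sort by x, recurse on halves, check the dividing strip) achieves O(n log n).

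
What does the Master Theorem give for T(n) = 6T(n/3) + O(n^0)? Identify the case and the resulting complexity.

Master Theorem for T(n) = 6T(n/3) + O(n^0):

a = 6, b = 3, c = 0
log_b(a) = log_3(6) = 1.6309

Case 1: c = 0 < log_3(6) = 1.6309
T(n) = O(n^(log_3 6))

For T(n) = 6T(n/3) + O(n^0): log_3(6) = 1.6309. This is Case 1 of the Master Theorem (c < log_b(a), work dominated by leaves), giving O(n^(log_3 6)).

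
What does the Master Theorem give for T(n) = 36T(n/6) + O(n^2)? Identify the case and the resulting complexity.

Master Theorem for T(n) = 36T(n/6) + O(n^2):

a = 36, b = 6, c = 2
log_b(a) = log_6(36) = 2.0000

Case 2: c = 2 = log_6(36) = 2.0000
T(n) = O(n^2 log n) = O(n^2 log n)

For T(n) = 36T(n/6) + O(n^2): log_6(36) = 2.0000. This is Case 2 of the Master Theorem (c = log_b(a), equal work at all levels), giving O(n^2 log n).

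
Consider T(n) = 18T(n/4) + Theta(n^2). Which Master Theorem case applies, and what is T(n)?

Master Theorem for T(n) = 18T(n/4) + O(n^2):

a = 18, b = 4, c = 2
log_b(a) = log_4(18) = 2.0850

Case 1: c = 2 < log_4(18) = 2.0850
T(n) = O(n^(log_4 18))

For T(n) = 18T(n/4) + O(n^2): log_4(18) = 2.0850. This is Case 1 of the Master Theorem (c < log_b(a), work dominated by leaves), giving O(n^(log_4 18)).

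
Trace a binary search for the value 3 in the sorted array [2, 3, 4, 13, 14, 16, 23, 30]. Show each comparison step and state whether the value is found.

Binary search for 3 in [2, 3, 4, 13, 14, 16, 23, 30]:

lo=0, hi=7, mid=3, arr[mid]=13 -> 13 > 3, search left half
lo=0, hi=2, mid=1, arr[mid]=3 -> Found target at index 1!

Binary search finds 3 at index 1 after 2 comparisons. The search repeatedly halves the search space by comparing with the middle element.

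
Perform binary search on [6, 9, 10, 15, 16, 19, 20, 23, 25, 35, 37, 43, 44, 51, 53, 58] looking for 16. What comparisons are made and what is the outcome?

Binary search for 16 in [6, 9, 10, 15, 16, 19, 20, 23, 25, 35, 37, 43, 44, 51, 53, 58]:

lo=0, hi=15, mid=7, arr[mid]=23 -> 23 > 16, search left half
lo=0, hi=6, mid=3, arr[mid]=15 -> 15 < 16, search right half
lo=4, hi=6, mid=5, arr[mid]=19 -> 19 > 16, search left half
lo=4, hi=4, mid=4, arr[mid]=16 -> Found target at index 4!

Binary search finds 16 at index 4 after 4 comparisons. The search repeatedly halves the search space by comparing with the middle element.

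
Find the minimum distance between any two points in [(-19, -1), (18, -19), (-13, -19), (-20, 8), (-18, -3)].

Computing all pairwise distances among 5 points:

d((-19, -1), (18, -19)) = 41.1461
d((-19, -1), (-13, -19)) = 18.9737
d((-19, -1), (-20, 8)) = 9.0554
d((-19, -1), (-18, -3)) = 2.2361 <-- minimum
d((18, -19), (-13, -19)) = 31.0
d((18, -19), (-20, 8)) = 46.6154
d((18, -19), (-18, -3)) = 39.3954
d((-13, -19), (-20, 8)) = 27.8927
d((-13, -19), (-18, -3)) = 16.7631
d((-20, 8), (-18, -3)) = 11.1803

Closest pair: (-19, -1) and (-18, -3) with distance 2.2361

The closest pair is (-19, -1) and (-18, -3) with Euclidean distance 2.2361. For 5 points, brute-force pairwise comparison is shown above. For large n, the divide-and-conquer algorithm (sort by x, recurse on halves, check the dividing strip) achieves O(n log n).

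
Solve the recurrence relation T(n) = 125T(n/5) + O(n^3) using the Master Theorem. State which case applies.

Master Theorem for T(n) = 125T(n/5) + O(n^3):

a = 125, b = 5, c = 3
log_b(a) = log_5(125) = 3.0000

Case 2: c = 3 = log_5(125) = 3.0000
T(n) = O(n^3 log n) = O(n^3 log n)

For T(n) = 125T(n/5) + O(n^3): log_5(125) = 3.0000. This is Case 2 of the Master Theorem (c = log_b(a), equal work at all levels), giving O(n^3 log n).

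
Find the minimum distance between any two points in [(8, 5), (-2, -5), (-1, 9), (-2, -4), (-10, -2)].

Computing all pairwise distances among 5 points:

d((8, 5), (-2, -5)) = 14.1421
d((8, 5), (-1, 9)) = 9.8489
d((8, 5), (-2, -4)) = 13.4536
d((8, 5), (-10, -2)) = 19.3132
d((-2, -5), (-1, 9)) = 14.0357
d((-2, -5), (-2, -4)) = 1.0 <-- minimum
d((-2, -5), (-10, -2)) = 8.544
d((-1, 9), (-2, -4)) = 13.0384
d((-1, 9), (-10, -2)) = 14.2127
d((-2, -4), (-10, -2)) = 8.2462

Closest pair: (-2, -5) and (-2, -4) with distance 1.0

The closest pair is (-2, -5) and (-2, -4) with Euclidean distance 1.0. For 5 points, brute-force pairwise comparison is shown above. For large n, the divide-and-conquer algorithm (sort by x, recurse on halves, check the dividing strip) achieves O(n log n).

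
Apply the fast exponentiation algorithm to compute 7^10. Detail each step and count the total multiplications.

Computing 7^10 by squaring (build up from 7^1; each line after the first costs one multiplication):

7^1 = 7
7^2 = (7^1)^2 = 7^2 = 49
7^4 = (7^2)^2 = 49^2 = 2401
7^5 = 7 * 7^4 = 7 * 2401 = 16807
7^10 = (7^5)^2 = 16807^2 = 282475249

Result: 282475249
Multiplications needed: 4 (4 lines after 7^1)

7^10 = 282475249. Using exponentiation by squaring, this requires 4 multiplications. The key idea: if the exponent is even, square the half-power; if odd, multiply by the base once.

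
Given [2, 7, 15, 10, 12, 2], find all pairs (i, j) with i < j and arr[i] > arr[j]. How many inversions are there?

Finding inversions in [2, 7, 15, 10, 12, 2]:

(1, 5): arr[1]=7 > arr[5]=2
(2, 3): arr[2]=15 > arr[3]=10
(2, 4): arr[2]=15 > arr[4]=12
(2, 5): arr[2]=15 > arr[5]=2
(3, 5): arr[3]=10 > arr[5]=2
(4, 5): arr[4]=12 > arr[5]=2

Total inversions: 6

The array has 6 inversion(s): (1,5), (2,3), (2,4), (2,5), (3,5), (4,5). Each pair (i,j) satisfies i < j and arr[i] > arr[j].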